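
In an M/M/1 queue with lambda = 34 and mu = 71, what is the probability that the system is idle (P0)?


P0 = 1 - rho = 1 - 34/71 = 0.5211

0.5211


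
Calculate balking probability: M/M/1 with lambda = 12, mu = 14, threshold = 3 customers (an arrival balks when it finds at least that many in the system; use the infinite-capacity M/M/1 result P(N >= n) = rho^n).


P(N >= 3) = rho^3 = (12/14)^3 = 0.6297

0.6297


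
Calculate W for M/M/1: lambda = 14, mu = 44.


W = 1/(mu - lambda) = 1/(44 - 14) = 0.0333 hours

0.0333 hours


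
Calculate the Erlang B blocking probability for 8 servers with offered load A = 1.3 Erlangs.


B(N,A) = (A^N/N!) / sum(A^k/k!, k=0..N) with N=8, A=1.3 = 0.0001

0.0001


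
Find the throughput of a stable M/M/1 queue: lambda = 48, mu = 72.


For a stable queue (lambda < mu), throughput = lambda = 48 per hour

48 per hour


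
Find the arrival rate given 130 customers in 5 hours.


lambda = total arrivals / time = 130 / 5 = 26.0 per hour

26.0 per hour


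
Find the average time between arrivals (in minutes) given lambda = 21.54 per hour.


Mean interarrival time = 60/lambda = 60/21.54 = 2.79 minutes

2.79 minutes


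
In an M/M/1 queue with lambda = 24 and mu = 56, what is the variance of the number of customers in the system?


rho = 24/56; Var(N) = rho/(1-rho)^2 = 1.31

1.31


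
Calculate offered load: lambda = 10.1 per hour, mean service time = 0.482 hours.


Offered load a = lambda * E[S] = 10.1 * 0.482 = 4.87 Erlangs

4.87 Erlangs


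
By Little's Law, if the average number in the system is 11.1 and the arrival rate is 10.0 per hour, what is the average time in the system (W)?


W = L / lambda = 11.1 / 10.0 = 1.11 hours

1.11 hours


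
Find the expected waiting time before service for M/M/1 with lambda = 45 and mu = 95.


rho = 45/95; Wq = rho/(mu - lambda) = 0.0095 hours

0.0095 hours


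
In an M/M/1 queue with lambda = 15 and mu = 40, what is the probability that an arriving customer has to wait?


P(wait) = rho = lambda/mu = 15/40 = 0.375

0.375


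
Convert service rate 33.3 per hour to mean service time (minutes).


Mean service time = 60/mu = 60/33.3 = 1.8 minutes

1.8 minutes


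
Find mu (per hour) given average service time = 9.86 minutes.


mu = 60 / avg_service_time = 60 / 9.86 = 6.09 per hour

6.09 per hour


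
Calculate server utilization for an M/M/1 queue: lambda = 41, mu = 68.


rho = lambda/mu = 41/68 = 0.6029

0.6029


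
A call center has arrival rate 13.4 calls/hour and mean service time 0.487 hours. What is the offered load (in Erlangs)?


Offered load a = lambda * E[S] = 13.4 * 0.487 = 6.53 Erlangs

6.53 Erlangs


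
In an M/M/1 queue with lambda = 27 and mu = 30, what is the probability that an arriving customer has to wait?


P(wait) = rho = lambda/mu = 27/30 = 0.9

0.9


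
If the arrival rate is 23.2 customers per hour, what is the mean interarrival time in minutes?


Mean interarrival time = 60/lambda = 60/23.2 = 2.59 minutes

2.59 minutes


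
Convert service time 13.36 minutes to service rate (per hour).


mu = 60 / avg_service_time = 60 / 13.36 = 4.49 per hour

4.49 per hour


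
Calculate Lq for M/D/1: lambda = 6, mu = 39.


M/D/1: Lq = rho^2 / (2*(1-rho)) where rho = 6/39; Lq = 0.01

0.01


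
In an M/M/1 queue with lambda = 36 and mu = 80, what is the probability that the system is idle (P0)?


P0 = 1 - rho = 1 - 36/80 = 0.55

0.55


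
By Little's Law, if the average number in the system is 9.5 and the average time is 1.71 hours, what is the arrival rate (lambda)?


lambda = L / W = 9.5 / 1.71 = 5.56 per hour

5.56 per hour


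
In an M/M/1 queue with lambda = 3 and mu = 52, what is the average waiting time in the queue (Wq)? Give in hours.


rho = 3/52; Wq = rho/(mu - lambda) = 0.0012 hours

0.0012 hours


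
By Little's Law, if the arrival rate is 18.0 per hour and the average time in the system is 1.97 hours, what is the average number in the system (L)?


L = lambda * W = 18.0 * 1.97 = 35.46

35.46


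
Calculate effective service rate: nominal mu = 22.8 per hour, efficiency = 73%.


Effective rate = mu * efficiency = 22.8 * 0.73 = 16.64 per hour

16.64 per hour


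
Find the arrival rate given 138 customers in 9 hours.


lambda = total arrivals / time = 138 / 9 = 15.33 per hour

15.33 per hour


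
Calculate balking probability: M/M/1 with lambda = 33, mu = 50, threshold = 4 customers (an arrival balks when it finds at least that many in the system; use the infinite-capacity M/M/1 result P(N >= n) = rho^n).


P(N >= 4) = rho^4 = (33/50)^4 = 0.1897

0.1897


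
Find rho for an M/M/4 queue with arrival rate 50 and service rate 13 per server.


rho = lambda/(c*mu) = 50/(4*13) = 0.9615

0.9615


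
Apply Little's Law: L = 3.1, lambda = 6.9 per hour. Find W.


W = L / lambda = 3.1 / 6.9 = 0.4493 hours

0.4493 hours


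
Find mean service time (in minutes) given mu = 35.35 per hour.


Mean service time = 60/mu = 60/35.35 = 1.7 minutes

1.7 minutes


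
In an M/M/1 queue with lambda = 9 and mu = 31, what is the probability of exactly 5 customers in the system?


rho = 9/31; P(n) = (1-rho)*rho^n = (1-9/31)*(9/31)^5 = 0.0015

0.0015


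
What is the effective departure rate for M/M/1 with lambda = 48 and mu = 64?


For a stable queue (lambda < mu), throughput = lambda = 48 per hour

48 per hour


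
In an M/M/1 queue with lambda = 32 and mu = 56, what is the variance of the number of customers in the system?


rho = 32/56; Var(N) = rho/(1-rho)^2 = 3.11

3.11


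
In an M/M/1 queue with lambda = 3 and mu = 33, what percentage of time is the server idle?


Idle fraction = (1 - rho) * 100 = (1 - 3/33) * 100 = 90.9%

90.9%


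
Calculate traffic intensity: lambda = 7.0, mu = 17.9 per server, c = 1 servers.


rho = lambda / (c * mu) = 7.0 / (1 * 17.9) = 0.3911

0.3911


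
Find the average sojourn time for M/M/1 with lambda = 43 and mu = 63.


W = 1/(mu - lambda) = 1/(63 - 43) = 0.05 hours

0.05 hours


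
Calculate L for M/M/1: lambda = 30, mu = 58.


rho = 30/58; L = rho/(1-rho) = 1.07

1.07


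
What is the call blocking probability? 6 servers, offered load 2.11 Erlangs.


B(N,A) = (A^N/N!) / sum(A^k/k!, k=0..N) with N=6, A=2.11 = 0.0149

0.0149


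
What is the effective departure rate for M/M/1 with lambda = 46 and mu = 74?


For a stable queue (lambda < mu), throughput = lambda = 46 per hour

46 per hour


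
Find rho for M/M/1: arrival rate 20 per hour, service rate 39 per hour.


rho = lambda/mu = 20/39 = 0.5128

0.5128


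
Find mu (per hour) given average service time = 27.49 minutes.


mu = 60 / avg_service_time = 60 / 27.49 = 2.18 per hour

2.18 per hour


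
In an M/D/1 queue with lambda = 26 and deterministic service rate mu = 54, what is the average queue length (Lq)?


M/D/1: Lq = rho^2 / (2*(1-rho)) where rho = 26/54; Lq = 0.22

0.22


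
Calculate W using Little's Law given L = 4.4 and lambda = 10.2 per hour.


W = L / lambda = 4.4 / 10.2 = 0.4314 hours

0.4314 hours


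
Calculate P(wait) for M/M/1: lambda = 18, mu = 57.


P(wait) = rho = lambda/mu = 18/57 = 0.3158

0.3158


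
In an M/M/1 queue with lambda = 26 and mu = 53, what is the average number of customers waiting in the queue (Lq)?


rho = 26/53; Lq = rho^2/(1-rho) = 0.47

0.47


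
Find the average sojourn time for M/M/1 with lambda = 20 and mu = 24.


W = 1/(mu - lambda) = 1/(24 - 20) = 0.25 hours

0.25 hours


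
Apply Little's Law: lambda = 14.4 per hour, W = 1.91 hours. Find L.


L = lambda * W = 14.4 * 1.91 = 27.5

27.5


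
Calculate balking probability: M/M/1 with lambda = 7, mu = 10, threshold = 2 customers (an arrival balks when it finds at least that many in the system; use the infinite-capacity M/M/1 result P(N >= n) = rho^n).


P(N >= 2) = rho^2 = (7/10)^2 = 0.49

0.49


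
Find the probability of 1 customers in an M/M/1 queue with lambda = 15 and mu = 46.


rho = 15/46; P(n) = (1-rho)*rho^n = (1-15/46)*(15/46)^1 = 0.2198

0.2198


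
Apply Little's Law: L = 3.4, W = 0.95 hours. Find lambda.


lambda = L / W = 3.4 / 0.95 = 3.58 per hour

3.58 per hour


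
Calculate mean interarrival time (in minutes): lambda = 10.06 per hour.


Mean interarrival time = 60/lambda = 60/10.06 = 5.96 minutes

5.96 minutes


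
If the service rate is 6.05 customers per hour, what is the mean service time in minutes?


Mean service time = 60/mu = 60/6.05 = 9.92 minutes

9.92 minutes


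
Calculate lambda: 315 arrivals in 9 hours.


lambda = total arrivals / time = 315 / 9 = 35.0 per hour

35.0 per hour


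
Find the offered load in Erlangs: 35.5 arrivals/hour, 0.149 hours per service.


Offered load a = lambda * E[S] = 35.5 * 0.149 = 5.29 Erlangs

5.29 Erlangs


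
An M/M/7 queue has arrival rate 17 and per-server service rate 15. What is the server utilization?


rho = lambda/(c*mu) = 17/(7*15) = 0.1619

0.1619


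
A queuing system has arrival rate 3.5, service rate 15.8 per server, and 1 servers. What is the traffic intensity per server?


rho = lambda / (c * mu) = 3.5 / (1 * 15.8) = 0.2215

0.2215


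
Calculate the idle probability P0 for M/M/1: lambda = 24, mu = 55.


P0 = 1 - rho = 1 - 24/55 = 0.5636

0.5636


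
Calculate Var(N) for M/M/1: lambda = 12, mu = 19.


rho = 12/19; Var(N) = rho/(1-rho)^2 = 4.65

4.65


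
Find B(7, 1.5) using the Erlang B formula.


B(N,A) = (A^N/N!) / sum(A^k/k!, k=0..N) with N=7, A=1.5 = 0.0008

0.0008


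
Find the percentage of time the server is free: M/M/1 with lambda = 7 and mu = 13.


Idle fraction = (1 - rho) * 100 = (1 - 7/13) * 100 = 46.2%

46.2%


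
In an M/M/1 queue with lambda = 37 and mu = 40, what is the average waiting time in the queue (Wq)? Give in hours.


rho = 37/40; Wq = rho/(mu - lambda) = 0.3083 hours

0.3083 hours


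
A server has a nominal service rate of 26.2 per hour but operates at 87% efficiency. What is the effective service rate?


Effective rate = mu * efficiency = 26.2 * 0.87 = 22.79 per hour

22.79 per hour


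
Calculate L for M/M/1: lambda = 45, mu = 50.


rho = 45/50; L = rho/(1-rho) = 9.0

9.0


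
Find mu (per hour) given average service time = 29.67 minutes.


mu = 60 / avg_service_time = 60 / 29.67 = 2.02 per hour

2.02 per hour


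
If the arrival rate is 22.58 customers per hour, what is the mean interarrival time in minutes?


Mean interarrival time = 60/lambda = 60/22.58 = 2.66 minutes

2.66 minutes


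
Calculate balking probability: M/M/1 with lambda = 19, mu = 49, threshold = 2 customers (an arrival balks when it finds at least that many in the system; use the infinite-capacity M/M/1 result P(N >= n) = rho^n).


P(N >= 2) = rho^2 = (19/49)^2 = 0.1504

0.1504


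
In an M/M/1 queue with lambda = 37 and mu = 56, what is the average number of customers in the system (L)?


rho = 37/56; L = rho/(1-rho) = 1.95

1.95


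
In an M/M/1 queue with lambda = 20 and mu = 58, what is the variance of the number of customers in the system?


rho = 20/58; Var(N) = rho/(1-rho)^2 = 0.8

0.8


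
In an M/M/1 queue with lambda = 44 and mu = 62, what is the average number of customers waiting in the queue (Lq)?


rho = 44/62; Lq = rho^2/(1-rho) = 1.73

1.73


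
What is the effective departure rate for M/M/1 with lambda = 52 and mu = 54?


For a stable queue (lambda < mu), throughput = lambda = 52 per hour

52 per hour


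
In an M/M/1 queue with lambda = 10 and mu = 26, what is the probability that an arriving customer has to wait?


P(wait) = rho = lambda/mu = 10/26 = 0.3846

0.3846


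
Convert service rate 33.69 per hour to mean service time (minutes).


Mean service time = 60/mu = 60/33.69 = 1.78 minutes

1.78 minutes


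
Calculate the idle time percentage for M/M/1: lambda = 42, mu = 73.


Idle fraction = (1 - rho) * 100 = (1 - 42/73) * 100 = 42.5%

42.5%


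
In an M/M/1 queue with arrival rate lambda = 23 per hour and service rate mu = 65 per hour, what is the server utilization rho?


rho = lambda/mu = 23/65 = 0.3538

0.3538


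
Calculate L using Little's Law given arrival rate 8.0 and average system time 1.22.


L = lambda * W = 8.0 * 1.22 = 9.76

9.76


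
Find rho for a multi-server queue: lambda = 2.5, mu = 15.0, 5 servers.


rho = lambda / (c * mu) = 2.5 / (5 * 15.0) = 0.0333

0.0333


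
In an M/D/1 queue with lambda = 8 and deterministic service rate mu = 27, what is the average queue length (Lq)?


M/D/1: Lq = rho^2 / (2*(1-rho)) where rho = 8/27; Lq = 0.06

0.06


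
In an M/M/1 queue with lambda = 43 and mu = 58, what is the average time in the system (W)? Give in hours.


W = 1/(mu - lambda) = 1/(58 - 43) = 0.0667 hours

0.0667 hours


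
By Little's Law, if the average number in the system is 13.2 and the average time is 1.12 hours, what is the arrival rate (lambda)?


lambda = L / W = 13.2 / 1.12 = 11.79 per hour

11.79 per hour


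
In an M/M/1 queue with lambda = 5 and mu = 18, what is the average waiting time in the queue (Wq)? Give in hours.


rho = 5/18; Wq = rho/(mu - lambda) = 0.0214 hours

0.0214 hours


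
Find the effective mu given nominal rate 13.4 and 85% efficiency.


Effective rate = mu * efficiency = 13.4 * 0.85 = 11.39 per hour

11.39 per hour


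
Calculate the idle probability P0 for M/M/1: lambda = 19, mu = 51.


P0 = 1 - rho = 1 - 19/51 = 0.6275

0.6275


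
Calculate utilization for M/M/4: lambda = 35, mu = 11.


rho = lambda/(c*mu) = 35/(4*11) = 0.7955

0.7955


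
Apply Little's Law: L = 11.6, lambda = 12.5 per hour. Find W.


W = L / lambda = 11.6 / 12.5 = 0.928 hours

0.928 hours


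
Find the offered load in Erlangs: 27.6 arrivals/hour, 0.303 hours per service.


Offered load a = lambda * E[S] = 27.6 * 0.303 = 8.36 Erlangs

8.36 Erlangs


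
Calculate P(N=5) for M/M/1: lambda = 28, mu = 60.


rho = 28/60; P(n) = (1-rho)*rho^n = (1-28/60)*(28/60)^5 = 0.0118

0.0118


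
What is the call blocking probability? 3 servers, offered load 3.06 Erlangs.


B(N,A) = (A^N/N!) / sum(A^k/k!, k=0..N) with N=3, A=3.06 = 0.3533

0.3533


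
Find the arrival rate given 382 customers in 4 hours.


lambda = total arrivals / time = 382 / 4 = 95.5 per hour

95.5 per hour


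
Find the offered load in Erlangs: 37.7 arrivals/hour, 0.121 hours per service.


Offered load a = lambda * E[S] = 37.7 * 0.121 = 4.56 Erlangs

4.56 Erlangs


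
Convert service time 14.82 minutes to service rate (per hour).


mu = 60 / avg_service_time = 60 / 14.82 = 4.05 per hour

4.05 per hour


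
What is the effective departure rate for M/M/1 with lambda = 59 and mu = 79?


For a stable queue (lambda < mu), throughput = lambda = 59 per hour

59 per hour


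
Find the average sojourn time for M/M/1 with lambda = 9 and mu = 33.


W = 1/(mu - lambda) = 1/(33 - 9) = 0.0417 hours

0.0417 hours


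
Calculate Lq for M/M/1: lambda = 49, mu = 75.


rho = 49/75; Lq = rho^2/(1-rho) = 1.23

1.23


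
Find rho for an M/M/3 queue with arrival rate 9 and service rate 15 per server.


rho = lambda/(c*mu) = 9/(3*15) = 0.2

0.2


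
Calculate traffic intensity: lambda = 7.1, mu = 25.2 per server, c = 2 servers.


rho = lambda / (c * mu) = 7.1 / (2 * 25.2) = 0.1409

0.1409


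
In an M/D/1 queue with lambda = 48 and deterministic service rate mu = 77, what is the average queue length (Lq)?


M/D/1: Lq = rho^2 / (2*(1-rho)) where rho = 48/77; Lq = 0.52

0.52


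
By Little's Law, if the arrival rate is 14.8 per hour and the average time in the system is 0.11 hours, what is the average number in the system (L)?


L = lambda * W = 14.8 * 0.11 = 1.63

1.63


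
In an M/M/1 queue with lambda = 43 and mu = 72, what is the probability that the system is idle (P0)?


P0 = 1 - rho = 1 - 43/72 = 0.4028

0.4028


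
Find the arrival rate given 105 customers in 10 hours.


lambda = total arrivals / time = 105 / 10 = 10.5 per hour

10.5 per hour


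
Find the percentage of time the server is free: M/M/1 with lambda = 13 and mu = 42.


Idle fraction = (1 - rho) * 100 = (1 - 13/42) * 100 = 69.0%

69.0%


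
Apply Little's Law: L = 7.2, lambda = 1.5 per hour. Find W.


W = L / lambda = 7.2 / 1.5 = 4.8 hours

4.8 hours


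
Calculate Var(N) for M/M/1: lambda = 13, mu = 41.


rho = 13/41; Var(N) = rho/(1-rho)^2 = 0.68

0.68


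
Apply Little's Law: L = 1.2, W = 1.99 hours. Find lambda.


lambda = L / W = 1.2 / 1.99 = 0.6 per hour

0.6 per hour


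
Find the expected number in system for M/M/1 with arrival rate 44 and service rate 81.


rho = 44/81; L = rho/(1-rho) = 1.19

1.19


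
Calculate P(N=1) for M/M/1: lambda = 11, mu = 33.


rho = 11/33; P(n) = (1-rho)*rho^n = (1-11/33)*(11/33)^1 = 0.2222

0.2222


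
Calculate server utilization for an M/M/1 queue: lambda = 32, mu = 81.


rho = lambda/mu = 32/81 = 0.3951

0.3951


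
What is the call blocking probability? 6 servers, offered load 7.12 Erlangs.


B(N,A) = (A^N/N!) / sum(A^k/k!, k=0..N) with N=6, A=7.12 = 0.3388

0.3388


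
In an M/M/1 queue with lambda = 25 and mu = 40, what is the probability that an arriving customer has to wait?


P(wait) = rho = lambda/mu = 25/40 = 0.625

0.625


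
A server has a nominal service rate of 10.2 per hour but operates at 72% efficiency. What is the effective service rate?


Effective rate = mu * efficiency = 10.2 * 0.72 = 7.34 per hour

7.34 per hour


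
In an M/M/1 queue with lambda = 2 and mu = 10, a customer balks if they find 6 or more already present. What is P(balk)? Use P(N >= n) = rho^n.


P(N >= 6) = rho^6 = (2/10)^6 = 0.0001

0.0001


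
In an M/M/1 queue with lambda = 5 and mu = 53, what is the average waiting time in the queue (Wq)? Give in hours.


rho = 5/53; Wq = rho/(mu - lambda) = 0.002 hours

0.002 hours


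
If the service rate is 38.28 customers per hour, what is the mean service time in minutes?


Mean service time = 60/mu = 60/38.28 = 1.57 minutes

1.57 minutes


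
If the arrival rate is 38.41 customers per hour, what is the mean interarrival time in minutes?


Mean interarrival time = 60/lambda = 60/38.41 = 1.56 minutes

1.56 minutes


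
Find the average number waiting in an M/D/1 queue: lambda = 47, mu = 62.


M/D/1: Lq = rho^2 / (2*(1-rho)) where rho = 47/62; Lq = 1.19

1.19


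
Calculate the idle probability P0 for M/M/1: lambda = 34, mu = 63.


P0 = 1 - rho = 1 - 34/63 = 0.4603

0.4603


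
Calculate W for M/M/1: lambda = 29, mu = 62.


W = 1/(mu - lambda) = 1/(62 - 29) = 0.0303 hours

0.0303 hours


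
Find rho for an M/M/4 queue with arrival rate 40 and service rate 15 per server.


rho = lambda/(c*mu) = 40/(4*15) = 0.6667

0.6667


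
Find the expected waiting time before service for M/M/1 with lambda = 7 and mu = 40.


rho = 7/40; Wq = rho/(mu - lambda) = 0.0053 hours

0.0053 hours


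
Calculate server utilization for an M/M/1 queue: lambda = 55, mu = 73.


rho = lambda/mu = 55/73 = 0.7534

0.7534


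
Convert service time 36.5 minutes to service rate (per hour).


mu = 60 / avg_service_time = 60 / 36.5 = 1.64 per hour

1.64 per hour


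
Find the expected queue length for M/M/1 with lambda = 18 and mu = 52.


rho = 18/52; Lq = rho^2/(1-rho) = 0.18

0.18


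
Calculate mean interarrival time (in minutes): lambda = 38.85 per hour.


Mean interarrival time = 60/lambda = 60/38.85 = 1.54 minutes

1.54 minutes


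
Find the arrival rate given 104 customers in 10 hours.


lambda = total arrivals / time = 104 / 10 = 10.4 per hour

10.4 per hour


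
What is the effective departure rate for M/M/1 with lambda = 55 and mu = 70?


For a stable queue (lambda < mu), throughput = lambda = 55 per hour

55 per hour


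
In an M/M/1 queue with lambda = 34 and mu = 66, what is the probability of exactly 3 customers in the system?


rho = 34/66; P(n) = (1-rho)*rho^n = (1-34/66)*(34/66)^3 = 0.0663

0.0663


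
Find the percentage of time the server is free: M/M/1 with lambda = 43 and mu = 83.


Idle fraction = (1 - rho) * 100 = (1 - 43/83) * 100 = 48.2%

48.2%


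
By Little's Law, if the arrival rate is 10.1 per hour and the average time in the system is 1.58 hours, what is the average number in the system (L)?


L = lambda * W = 10.1 * 1.58 = 15.96

15.96


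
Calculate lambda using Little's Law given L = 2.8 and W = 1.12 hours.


lambda = L / W = 2.8 / 1.12 = 2.5 per hour

2.5 per hour


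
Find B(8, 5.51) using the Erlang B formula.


B(N,A) = (A^N/N!) / sum(A^k/k!, k=0..N) with N=8, A=5.51 = 0.0954

0.0954


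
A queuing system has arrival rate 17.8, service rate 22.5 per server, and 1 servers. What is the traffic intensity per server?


rho = lambda / (c * mu) = 17.8 / (1 * 22.5) = 0.7911

0.7911


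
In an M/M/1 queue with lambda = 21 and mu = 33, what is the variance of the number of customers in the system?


rho = 21/33; Var(N) = rho/(1-rho)^2 = 4.81

4.81


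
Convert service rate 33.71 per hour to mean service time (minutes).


Mean service time = 60/mu = 60/33.71 = 1.78 minutes

1.78 minutes


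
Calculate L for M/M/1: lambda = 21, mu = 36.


rho = 21/36; L = rho/(1-rho) = 1.4

1.4


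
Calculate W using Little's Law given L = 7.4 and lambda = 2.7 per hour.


W = L / lambda = 7.4 / 2.7 = 2.7407 hours

2.7407 hours


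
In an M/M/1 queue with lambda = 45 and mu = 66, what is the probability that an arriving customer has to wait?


P(wait) = rho = lambda/mu = 45/66 = 0.6818

0.6818


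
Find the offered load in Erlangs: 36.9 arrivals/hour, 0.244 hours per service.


Offered load a = lambda * E[S] = 36.9 * 0.244 = 9.0 Erlangs

9.0 Erlangs


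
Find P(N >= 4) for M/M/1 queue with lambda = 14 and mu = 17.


P(N >= 4) = rho^4 = (14/17)^4 = 0.46

0.46


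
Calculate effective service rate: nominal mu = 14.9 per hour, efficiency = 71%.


Effective rate = mu * efficiency = 14.9 * 0.71 = 10.58 per hour

10.58 per hour


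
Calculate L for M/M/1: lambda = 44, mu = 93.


rho = 44/93; L = rho/(1-rho) = 0.9

0.9


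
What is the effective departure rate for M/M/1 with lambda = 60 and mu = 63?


For a stable queue (lambda < mu), throughput = lambda = 60 per hour

60 per hour


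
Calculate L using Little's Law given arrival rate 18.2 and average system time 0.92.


L = lambda * W = 18.2 * 0.92 = 16.74

16.74


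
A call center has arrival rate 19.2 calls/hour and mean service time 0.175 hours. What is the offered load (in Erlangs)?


Offered load a = lambda * E[S] = 19.2 * 0.175 = 3.36 Erlangs

3.36 Erlangs


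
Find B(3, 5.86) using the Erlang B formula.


B(N,A) = (A^N/N!) / sum(A^k/k!, k=0..N) with N=3, A=5.86 = 0.5826

0.5826


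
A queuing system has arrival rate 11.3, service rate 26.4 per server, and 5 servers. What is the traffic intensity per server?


rho = lambda / (c * mu) = 11.3 / (5 * 26.4) = 0.0856

0.0856


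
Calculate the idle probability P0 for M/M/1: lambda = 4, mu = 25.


P0 = 1 - rho = 1 - 4/25 = 0.84

0.84


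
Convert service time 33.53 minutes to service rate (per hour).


mu = 60 / avg_service_time = 60 / 33.53 = 1.79 per hour

1.79 per hour


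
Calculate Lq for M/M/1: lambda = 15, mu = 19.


rho = 15/19; Lq = rho^2/(1-rho) = 2.96

2.96


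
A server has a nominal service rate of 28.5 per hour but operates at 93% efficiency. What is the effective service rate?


Effective rate = mu * efficiency = 28.5 * 0.93 = 26.51 per hour

26.51 per hour


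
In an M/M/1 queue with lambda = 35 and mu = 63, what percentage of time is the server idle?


Idle fraction = (1 - rho) * 100 = (1 - 35/63) * 100 = 44.4%

44.4%


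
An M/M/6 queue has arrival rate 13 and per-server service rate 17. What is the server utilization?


rho = lambda/(c*mu) = 13/(6*17) = 0.1275

0.1275


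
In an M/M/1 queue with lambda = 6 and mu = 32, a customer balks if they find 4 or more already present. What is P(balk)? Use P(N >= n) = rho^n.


P(N >= 4) = rho^4 = (6/32)^4 = 0.0012

0.0012


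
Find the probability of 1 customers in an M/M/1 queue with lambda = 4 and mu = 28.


rho = 4/28; P(n) = (1-rho)*rho^n = (1-4/28)*(4/28)^1 = 0.1224

0.1224


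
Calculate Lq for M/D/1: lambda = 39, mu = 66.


M/D/1: Lq = rho^2 / (2*(1-rho)) where rho = 39/66; Lq = 0.43

0.43


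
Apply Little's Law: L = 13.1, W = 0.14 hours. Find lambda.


lambda = L / W = 13.1 / 0.14 = 93.57 per hour

93.57 per hour


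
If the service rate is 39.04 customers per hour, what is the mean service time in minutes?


Mean service time = 60/mu = 60/39.04 = 1.54 minutes

1.54 minutes


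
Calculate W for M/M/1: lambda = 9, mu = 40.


W = 1/(mu - lambda) = 1/(40 - 9) = 0.0323 hours

0.0323 hours


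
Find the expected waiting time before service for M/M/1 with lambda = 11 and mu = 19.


rho = 11/19; Wq = rho/(mu - lambda) = 0.0724 hours

0.0724 hours


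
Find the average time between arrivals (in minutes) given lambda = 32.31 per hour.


Mean interarrival time = 60/lambda = 60/32.31 = 1.86 minutes

1.86 minutes


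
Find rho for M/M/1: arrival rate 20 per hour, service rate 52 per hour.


rho = lambda/mu = 20/52 = 0.3846

0.3846


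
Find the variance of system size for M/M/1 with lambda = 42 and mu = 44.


rho = 42/44; Var(N) = rho/(1-rho)^2 = 462.0

462.0


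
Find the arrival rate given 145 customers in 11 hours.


lambda = total arrivals / time = 145 / 11 = 13.18 per hour

13.18 per hour


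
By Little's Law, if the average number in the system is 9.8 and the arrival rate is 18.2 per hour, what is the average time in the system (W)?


W = L / lambda = 9.8 / 18.2 = 0.5385 hours

0.5385 hours


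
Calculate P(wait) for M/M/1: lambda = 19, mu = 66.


P(wait) = rho = lambda/mu = 19/66 = 0.2879

0.2879


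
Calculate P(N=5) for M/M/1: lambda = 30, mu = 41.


rho = 30/41; P(n) = (1-rho)*rho^n = (1-30/41)*(30/41)^5 = 0.0563

0.0563


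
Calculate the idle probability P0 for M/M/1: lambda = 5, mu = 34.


P0 = 1 - rho = 1 - 5/34 = 0.8529

0.8529


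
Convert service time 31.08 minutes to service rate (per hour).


mu = 60 / avg_service_time = 60 / 31.08 = 1.93 per hour

1.93 per hour


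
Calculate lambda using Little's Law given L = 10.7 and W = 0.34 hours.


lambda = L / W = 10.7 / 0.34 = 31.47 per hour

31.47 per hour


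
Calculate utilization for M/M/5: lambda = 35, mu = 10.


rho = lambda/(c*mu) = 35/(5*10) = 0.7

0.7


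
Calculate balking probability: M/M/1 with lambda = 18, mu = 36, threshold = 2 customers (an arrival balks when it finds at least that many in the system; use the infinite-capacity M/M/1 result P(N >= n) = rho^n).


P(N >= 2) = rho^2 = (18/36)^2 = 0.25

0.25


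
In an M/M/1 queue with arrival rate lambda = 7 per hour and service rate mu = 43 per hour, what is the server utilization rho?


rho = lambda/mu = 7/43 = 0.1628

0.1628


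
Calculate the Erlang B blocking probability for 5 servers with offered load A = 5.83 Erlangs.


B(N,A) = (A^N/N!) / sum(A^k/k!, k=0..N) with N=5, A=5.83 = 0.3484

0.3484


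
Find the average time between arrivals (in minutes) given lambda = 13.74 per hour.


Mean interarrival time = 60/lambda = 60/13.74 = 4.37 minutes

4.37 minutes


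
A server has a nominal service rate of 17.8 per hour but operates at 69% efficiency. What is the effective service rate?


Effective rate = mu * efficiency = 17.8 * 0.69 = 12.28 per hour

12.28 per hour


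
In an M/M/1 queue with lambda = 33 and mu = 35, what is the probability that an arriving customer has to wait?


P(wait) = rho = lambda/mu = 33/35 = 0.9429

0.9429


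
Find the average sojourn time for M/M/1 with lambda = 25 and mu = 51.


W = 1/(mu - lambda) = 1/(51 - 25) = 0.0385 hours

0.0385 hours


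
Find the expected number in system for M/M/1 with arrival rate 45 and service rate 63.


rho = 45/63; L = rho/(1-rho) = 2.5

2.5


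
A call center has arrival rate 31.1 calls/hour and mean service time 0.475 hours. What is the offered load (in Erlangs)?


Offered load a = lambda * E[S] = 31.1 * 0.475 = 14.77 Erlangs

14.77 Erlangs


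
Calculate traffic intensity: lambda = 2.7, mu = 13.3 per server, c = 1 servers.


rho = lambda / (c * mu) = 2.7 / (1 * 13.3) = 0.203

0.203


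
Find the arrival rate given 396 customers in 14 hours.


lambda = total arrivals / time = 396 / 14 = 28.29 per hour

28.29 per hour


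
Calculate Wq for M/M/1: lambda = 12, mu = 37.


rho = 12/37; Wq = rho/(mu - lambda) = 0.013 hours

0.013 hours


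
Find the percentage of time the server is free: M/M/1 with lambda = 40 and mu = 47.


Idle fraction = (1 - rho) * 100 = (1 - 40/47) * 100 = 14.9%

14.9%


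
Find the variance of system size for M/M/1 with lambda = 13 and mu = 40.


rho = 13/40; Var(N) = rho/(1-rho)^2 = 0.71

0.71


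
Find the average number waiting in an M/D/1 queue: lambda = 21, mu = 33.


M/D/1: Lq = rho^2 / (2*(1-rho)) where rho = 21/33; Lq = 0.56

0.56


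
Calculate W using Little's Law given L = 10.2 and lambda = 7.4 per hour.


W = L / lambda = 10.2 / 7.4 = 1.3784 hours

1.3784 hours


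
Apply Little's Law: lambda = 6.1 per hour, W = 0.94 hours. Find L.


L = lambda * W = 6.1 * 0.94 = 5.73

5.73


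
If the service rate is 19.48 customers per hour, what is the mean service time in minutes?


Mean service time = 60/mu = 60/19.48 = 3.08 minutes

3.08 minutes


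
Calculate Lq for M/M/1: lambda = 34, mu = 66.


rho = 34/66; Lq = rho^2/(1-rho) = 0.55

0.55


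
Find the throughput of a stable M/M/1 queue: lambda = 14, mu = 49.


For a stable queue (lambda < mu), throughput = lambda = 14 per hour

14 per hour


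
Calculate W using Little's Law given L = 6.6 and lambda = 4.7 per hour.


W = L / lambda = 6.6 / 4.7 = 1.4043 hours

1.4043 hours


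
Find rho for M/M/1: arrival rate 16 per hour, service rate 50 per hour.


rho = lambda/mu = 16/50 = 0.32

0.32


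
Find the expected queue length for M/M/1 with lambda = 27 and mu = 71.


rho = 27/71; Lq = rho^2/(1-rho) = 0.23

0.23


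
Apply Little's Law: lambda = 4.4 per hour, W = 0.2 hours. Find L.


L = lambda * W = 4.4 * 0.2 = 0.88

0.88


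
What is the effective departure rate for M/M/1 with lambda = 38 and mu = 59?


For a stable queue (lambda < mu), throughput = lambda = 38 per hour

38 per hour


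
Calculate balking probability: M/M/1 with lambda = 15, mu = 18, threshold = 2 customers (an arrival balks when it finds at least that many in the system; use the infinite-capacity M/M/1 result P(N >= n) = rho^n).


P(N >= 2) = rho^2 = (15/18)^2 = 0.6944

0.6944


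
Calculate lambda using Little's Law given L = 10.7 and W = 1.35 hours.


lambda = L / W = 10.7 / 1.35 = 7.93 per hour

7.93 per hour


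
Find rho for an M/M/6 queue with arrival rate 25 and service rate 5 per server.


rho = lambda/(c*mu) = 25/(6*5) = 0.8333

0.8333


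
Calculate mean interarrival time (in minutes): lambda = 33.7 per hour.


Mean interarrival time = 60/lambda = 60/33.7 = 1.78 minutes

1.78 minutes


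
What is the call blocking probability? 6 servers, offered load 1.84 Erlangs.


B(N,A) = (A^N/N!) / sum(A^k/k!, k=0..N) with N=6, A=1.84 = 0.0086

0.0086


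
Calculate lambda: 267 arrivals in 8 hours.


lambda = total arrivals / time = 267 / 8 = 33.38 per hour

33.38 per hour


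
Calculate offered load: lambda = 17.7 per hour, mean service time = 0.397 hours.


Offered load a = lambda * E[S] = 17.7 * 0.397 = 7.03 Erlangs

7.03 Erlangs


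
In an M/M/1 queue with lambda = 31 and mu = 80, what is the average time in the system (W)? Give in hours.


W = 1/(mu - lambda) = 1/(80 - 31) = 0.0204 hours

0.0204 hours


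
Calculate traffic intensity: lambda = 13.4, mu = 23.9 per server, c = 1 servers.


rho = lambda / (c * mu) = 13.4 / (1 * 23.9) = 0.5607

0.5607


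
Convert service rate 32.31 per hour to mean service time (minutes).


Mean service time = 60/mu = 60/32.31 = 1.86 minutes

1.86 minutes


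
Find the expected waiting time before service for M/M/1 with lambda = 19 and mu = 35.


rho = 19/35; Wq = rho/(mu - lambda) = 0.0339 hours

0.0339 hours


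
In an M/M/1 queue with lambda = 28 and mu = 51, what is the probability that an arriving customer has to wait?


P(wait) = rho = lambda/mu = 28/51 = 0.549

0.549


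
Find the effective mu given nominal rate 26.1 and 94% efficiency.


Effective rate = mu * efficiency = 26.1 * 0.94 = 24.53 per hour

24.53 per hour


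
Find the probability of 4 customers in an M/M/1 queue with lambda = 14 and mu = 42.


rho = 14/42; P(n) = (1-rho)*rho^n = (1-14/42)*(14/42)^4 = 0.0082

0.0082


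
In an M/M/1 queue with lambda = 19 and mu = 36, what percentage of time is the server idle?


Idle fraction = (1 - rho) * 100 = (1 - 19/36) * 100 = 47.2%

47.2%


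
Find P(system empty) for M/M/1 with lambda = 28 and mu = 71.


P0 = 1 - rho = 1 - 28/71 = 0.6056

0.6056


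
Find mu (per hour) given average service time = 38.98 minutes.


mu = 60 / avg_service_time = 60 / 38.98 = 1.54 per hour

1.54 per hour


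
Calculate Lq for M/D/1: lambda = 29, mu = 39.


M/D/1: Lq = rho^2 / (2*(1-rho)) where rho = 29/39; Lq = 1.08

1.08


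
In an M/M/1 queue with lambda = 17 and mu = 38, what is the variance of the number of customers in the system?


rho = 17/38; Var(N) = rho/(1-rho)^2 = 1.46

1.46


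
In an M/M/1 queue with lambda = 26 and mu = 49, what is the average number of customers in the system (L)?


rho = 26/49; L = rho/(1-rho) = 1.13

1.13


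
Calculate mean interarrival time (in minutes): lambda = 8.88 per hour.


Mean interarrival time = 60/lambda = 60/8.88 = 6.76 minutes

6.76 minutes


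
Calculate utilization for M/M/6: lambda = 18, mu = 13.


rho = lambda/(c*mu) = 18/(6*13) = 0.2308

0.2308


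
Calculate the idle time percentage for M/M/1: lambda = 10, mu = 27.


Idle fraction = (1 - rho) * 100 = (1 - 10/27) * 100 = 63.0%

63.0%


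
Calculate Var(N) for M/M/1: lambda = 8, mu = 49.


rho = 8/49; Var(N) = rho/(1-rho)^2 = 0.23

0.23


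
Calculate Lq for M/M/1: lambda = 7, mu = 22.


rho = 7/22; Lq = rho^2/(1-rho) = 0.15

0.15


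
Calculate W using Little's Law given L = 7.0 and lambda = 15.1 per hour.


W = L / lambda = 7.0 / 15.1 = 0.4636 hours

0.4636 hours


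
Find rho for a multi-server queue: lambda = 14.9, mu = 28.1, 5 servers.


rho = lambda / (c * mu) = 14.9 / (5 * 28.1) = 0.106

0.106


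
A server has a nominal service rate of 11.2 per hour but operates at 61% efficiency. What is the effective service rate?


Effective rate = mu * efficiency = 11.2 * 0.61 = 6.83 per hour

6.83 per hour


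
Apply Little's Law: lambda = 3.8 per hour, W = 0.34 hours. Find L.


L = lambda * W = 3.8 * 0.34 = 1.29

1.29


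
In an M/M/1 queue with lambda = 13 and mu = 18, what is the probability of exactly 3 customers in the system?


rho = 13/18; P(n) = (1-rho)*rho^n = (1-13/18)*(13/18)^3 = 0.1046

0.1046


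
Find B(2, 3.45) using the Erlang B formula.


B(N,A) = (A^N/N!) / sum(A^k/k!, k=0..N) with N=2, A=3.45 = 0.5722

0.5722


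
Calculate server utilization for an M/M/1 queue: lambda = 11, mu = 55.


rho = lambda/mu = 11/55 = 0.2

0.2


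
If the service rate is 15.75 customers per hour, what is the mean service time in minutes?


Mean service time = 60/mu = 60/15.75 = 3.81 minutes

3.81 minutes


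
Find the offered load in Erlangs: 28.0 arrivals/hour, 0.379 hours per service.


Offered load a = lambda * E[S] = 28.0 * 0.379 = 10.61 Erlangs

10.61 Erlangs


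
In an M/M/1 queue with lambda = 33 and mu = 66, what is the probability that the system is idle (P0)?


P0 = 1 - rho = 1 - 33/66 = 0.5

0.5


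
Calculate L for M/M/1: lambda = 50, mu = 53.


rho = 50/53; L = rho/(1-rho) = 16.67

16.67


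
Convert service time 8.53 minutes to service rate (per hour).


mu = 60 / avg_service_time = 60 / 8.53 = 7.03 per hour

7.03 per hour


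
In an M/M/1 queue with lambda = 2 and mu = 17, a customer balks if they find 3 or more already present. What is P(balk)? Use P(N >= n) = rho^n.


P(N >= 3) = rho^3 = (2/17)^3 = 0.0016

0.0016


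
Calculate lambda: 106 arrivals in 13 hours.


lambda = total arrivals / time = 106 / 13 = 8.15 per hour

8.15 per hour


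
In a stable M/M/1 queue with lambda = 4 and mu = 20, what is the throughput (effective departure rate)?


For a stable queue (lambda < mu), throughput = lambda = 4 per hour

4 per hour


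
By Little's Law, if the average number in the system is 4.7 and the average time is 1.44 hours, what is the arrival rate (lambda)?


lambda = L / W = 4.7 / 1.44 = 3.26 per hour

3.26 per hour


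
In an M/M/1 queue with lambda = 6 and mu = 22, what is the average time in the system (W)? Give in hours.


W = 1/(mu - lambda) = 1/(22 - 6) = 0.0625 hours

0.0625 hours


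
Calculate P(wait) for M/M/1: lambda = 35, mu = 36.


P(wait) = rho = lambda/mu = 35/36 = 0.9722

0.9722


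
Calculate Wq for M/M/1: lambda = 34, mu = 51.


rho = 34/51; Wq = rho/(mu - lambda) = 0.0392 hours

0.0392 hours


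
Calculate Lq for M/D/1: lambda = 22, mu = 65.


M/D/1: Lq = rho^2 / (2*(1-rho)) where rho = 22/65; Lq = 0.09

0.09


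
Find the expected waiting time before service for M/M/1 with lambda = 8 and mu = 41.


rho = 8/41; Wq = rho/(mu - lambda) = 0.0059 hours

0.0059 hours


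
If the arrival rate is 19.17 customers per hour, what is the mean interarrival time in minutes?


Mean interarrival time = 60/lambda = 60/19.17 = 3.13 minutes

3.13 minutes


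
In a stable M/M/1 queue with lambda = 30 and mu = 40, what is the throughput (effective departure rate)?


For a stable queue (lambda < mu), throughput = lambda = 30 per hour

30 per hour


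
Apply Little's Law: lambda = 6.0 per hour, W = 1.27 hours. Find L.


L = lambda * W = 6.0 * 1.27 = 7.62

7.62


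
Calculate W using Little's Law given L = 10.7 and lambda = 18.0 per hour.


W = L / lambda = 10.7 / 18.0 = 0.5944 hours

0.5944 hours


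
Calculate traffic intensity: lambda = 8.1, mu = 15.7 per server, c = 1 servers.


rho = lambda / (c * mu) = 8.1 / (1 * 15.7) = 0.5159

0.5159


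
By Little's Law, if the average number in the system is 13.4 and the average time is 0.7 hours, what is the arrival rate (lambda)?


lambda = L / W = 13.4 / 0.7 = 19.14 per hour

19.14 per hour


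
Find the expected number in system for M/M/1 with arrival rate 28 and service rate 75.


rho = 28/75; L = rho/(1-rho) = 0.6

0.6


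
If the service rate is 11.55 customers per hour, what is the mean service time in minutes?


Mean service time = 60/mu = 60/11.55 = 5.19 minutes

5.19 minutes


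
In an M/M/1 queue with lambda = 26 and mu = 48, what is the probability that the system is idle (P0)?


P0 = 1 - rho = 1 - 26/48 = 0.4583

0.4583


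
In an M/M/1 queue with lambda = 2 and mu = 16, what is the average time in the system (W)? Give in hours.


W = 1/(mu - lambda) = 1/(16 - 2) = 0.0714 hours

0.0714 hours
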